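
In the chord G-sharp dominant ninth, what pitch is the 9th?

A-sharp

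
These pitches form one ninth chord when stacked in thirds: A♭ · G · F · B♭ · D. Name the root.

Stacking in thirds gives G – B♭ – D – F – A♭, so G is the root — G minor seventh flat nine.

G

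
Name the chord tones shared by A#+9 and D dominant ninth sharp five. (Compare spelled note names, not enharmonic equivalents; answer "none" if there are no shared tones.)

A#

A#+9 = A#, C##, E##, G#, B#.
D dominant ninth sharp five = D, F#, A#, C, E.
Shared: A#.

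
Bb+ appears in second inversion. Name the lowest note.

F#

Bb+ in root position is Bb–D–F#.
Second inversion places the fifth in the bass, which is F#.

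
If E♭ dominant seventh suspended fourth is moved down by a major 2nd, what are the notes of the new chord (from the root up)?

Db  Gb  Ab  Cb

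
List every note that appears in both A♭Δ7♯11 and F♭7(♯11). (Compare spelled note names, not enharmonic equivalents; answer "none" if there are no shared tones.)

A♭Δ7♯11 = Ab, C, Eb, G, D.
F♭7(♯11) = Fb, Ab, Cb, Ebb, Bb.
Shared: Ab.

Ab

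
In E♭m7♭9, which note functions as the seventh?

Db

E♭m7♭9 is built on Eb; its 7th is a minor 7th above the root.
A seventh above E uses the letter D, and the minor 7th above Eb is Db.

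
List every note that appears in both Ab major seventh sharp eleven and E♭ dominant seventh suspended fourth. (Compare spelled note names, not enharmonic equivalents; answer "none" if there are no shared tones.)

Ab major seventh sharp eleven = Ab, C, Eb, G, D.
E♭ dominant seventh suspended fourth = Eb, Ab, Bb, Db.
Shared: Ab, Eb.

Ab  Eb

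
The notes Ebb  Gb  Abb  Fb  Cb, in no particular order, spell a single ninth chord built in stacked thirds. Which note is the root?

Stacking in thirds gives Fb – Abb – Cb – Ebb – Gb, so Fb is the root — Fb minor ninth.

Fb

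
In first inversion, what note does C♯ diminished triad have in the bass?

C♯ diminished triad = C#–E–G. First inversion → third in the bass = E.

E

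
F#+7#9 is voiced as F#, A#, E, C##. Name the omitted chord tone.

F#+7#9 = F#, A#, C##, E, G##. The voicing lacks the 9th (augmented 9th), G##.

G##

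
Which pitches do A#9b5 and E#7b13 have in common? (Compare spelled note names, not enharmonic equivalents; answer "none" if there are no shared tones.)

B#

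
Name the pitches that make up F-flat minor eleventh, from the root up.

F-flat – A-double-flat – C-flat – E-double-flat – G-flat – B-double-flat

F-flat minor eleventh is a minor eleventh built on F-flat.
F-flat — root
A-double-flat — minor 3rd
C-flat — perfect 5th
E-double-flat — minor 7th
G-flat — major 9th
B-double-flat — perfect 11th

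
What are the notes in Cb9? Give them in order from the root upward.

Cb, Eb, Gb, Bbb, Db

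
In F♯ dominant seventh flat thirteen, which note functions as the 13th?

D

Root of F♯ dominant seventh flat thirteen = F♯. The 13th is a minor 13th: F♯ up a minor 13th → D.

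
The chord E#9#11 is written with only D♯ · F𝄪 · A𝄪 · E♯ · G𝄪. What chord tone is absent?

E#9#11 = E♯, G𝄪, B♯, D♯, F𝄪, A𝄪. The voicing lacks the 5th (perfect 5th), B♯.

B♯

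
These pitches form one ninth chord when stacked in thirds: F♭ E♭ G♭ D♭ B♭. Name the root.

E♭

Arranged so that each adjacent pair is a third by letter name: E♭ – G♭ – B♭ – D♭ – F♭.
The bottom of that stack, E♭, is the root (this is E♭ minor seventh flat nine).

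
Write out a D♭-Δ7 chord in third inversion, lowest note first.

In root position, D♭-Δ7 is Db–Fb–Ab–C.
Third inversion puts the seventh (C) in the bass.

C, Db, Fb, Ab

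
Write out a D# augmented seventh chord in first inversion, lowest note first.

F-double-sharp  A-double-sharp  C-sharp  D-sharp

In root position, D# augmented seventh is D-sharp–F-double-sharp–A-double-sharp–C-sharp.
First inversion puts the third (F-double-sharp) in the bass.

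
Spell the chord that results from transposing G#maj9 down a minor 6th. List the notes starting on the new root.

B# D## F## A## C##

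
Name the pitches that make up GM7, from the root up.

G, B, D, F#

Root G, quality major seventh:
- root: G
- major 3rd: B
- perfect 5th: D
- major 7th: F#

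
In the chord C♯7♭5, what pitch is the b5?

Root of C♯7♭5 = C♯. The 5th is a diminished 5th: C♯ up a diminished 5th → G.

G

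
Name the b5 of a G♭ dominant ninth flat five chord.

G♭ dominant ninth flat five is built on G-flat; its 5th is a diminished 5th above the root.
A fifth above G uses the letter D, and the diminished 5th above G-flat is D-double-flat.

D-double-flat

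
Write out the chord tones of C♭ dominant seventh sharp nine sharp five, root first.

C♭ dominant seventh sharp nine sharp five: dominant seventh sharp nine sharp five on C♭.
Root: C♭
Major 3rd (3rd): E♭
Augmented 5th (5th): G
Minor 7th (7th): B𝄫
Augmented 9th (9th): D

C♭ E♭ G B𝄫 D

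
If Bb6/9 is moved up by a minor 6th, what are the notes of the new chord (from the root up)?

Gb  Bb  Db  Eb  Ab

Bb up a minor 6th → Gb. New chord: Gb six-nine.
- root: Gb
- major 3rd: Bb
- perfect 5th: Db
- major 6th: Eb
- major 9th: Ab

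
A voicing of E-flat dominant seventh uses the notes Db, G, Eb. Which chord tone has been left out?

Bb

E-flat dominant seventh = Eb, G, Bb, Db. The voicing lacks the 5th (perfect 5th), Bb.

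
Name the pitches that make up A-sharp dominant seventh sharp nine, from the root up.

A-sharp, C-double-sharp, E-sharp, G-sharp, B-double-sharp

A-sharp dominant seventh sharp nine: dominant seventh sharp nine on A-sharp.
root → A-sharp
3rd (major 3rd) → C-double-sharp
5th (perfect 5th) → E-sharp
7th (minor 7th) → G-sharp
9th (augmented 9th) → B-double-sharp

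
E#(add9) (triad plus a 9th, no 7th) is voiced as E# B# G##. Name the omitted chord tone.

F##

E#(add9) = E#, G##, B#, F##. The voicing lacks the 9th (major 9th), F##.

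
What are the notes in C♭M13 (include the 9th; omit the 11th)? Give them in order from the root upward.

C♭M13 is a major thirteenth built on Cb.
root → Cb
3rd (major 3rd) → Eb
5th (perfect 5th) → Gb
7th (major 7th) → Bb
9th (major 9th) → Db
13th (major 13th) → Ab

Cb, Eb, Gb, Bb, Db, Ab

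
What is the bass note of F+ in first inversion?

F+ in root position is F–A–C#.
First inversion places the third in the bass, which is A.

A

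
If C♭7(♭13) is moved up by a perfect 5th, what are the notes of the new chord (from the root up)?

Transposed root: Cb → Gb (perfect 5th up). So we spell Gb dominant seventh flat thirteen:
Root: Gb
Major 3rd (3rd): Bb
Perfect 5th (5th): Db
Minor 7th (7th): Fb
Minor 13th (13th): Ebb

Gb, Bb, Db, Fb, Ebb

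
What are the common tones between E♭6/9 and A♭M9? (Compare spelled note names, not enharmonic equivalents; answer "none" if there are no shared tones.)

Eb, G, Bb, C

E♭6/9: Eb G Bb C F
A♭M9: Ab C Eb G Bb
Common to both → Eb, G, Bb, C.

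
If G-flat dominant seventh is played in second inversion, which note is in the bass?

D-flat

G-flat dominant seventh in root position is G-flat–B-flat–D-flat–F-flat.
Second inversion places the fifth in the bass, which is D-flat.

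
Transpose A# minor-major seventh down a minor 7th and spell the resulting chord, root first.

A-sharp down a minor 7th → B-sharp. New chord: B-sharp minor-major seventh.
Root: B-sharp
Minor 3rd (3rd): D-sharp
Perfect 5th (5th): F-double-sharp
Major 7th (7th): A-double-sharp

B-sharp  D-sharp  F-double-sharp  A-double-sharp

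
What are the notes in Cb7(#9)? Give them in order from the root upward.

Cb Eb Gb Bbb D

Cb7(#9) is a dominant seventh sharp nine built on Cb.
root → Cb
3rd (major 3rd) → Eb
5th (perfect 5th) → Gb
7th (minor 7th) → Bbb
9th (augmented 9th) → D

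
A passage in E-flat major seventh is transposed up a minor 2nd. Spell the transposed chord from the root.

F-flat, A-flat, C-flat, E-flat

E-flat up a minor 2nd → F-flat. New chord: F-flat major seventh.
root → F-flat
3rd (major 3rd) → A-flat
5th (perfect 5th) → C-flat
7th (major 7th) → E-flat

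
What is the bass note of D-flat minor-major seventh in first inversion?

Fb

D-flat minor-major seventh = Db–Fb–Ab–C. First inversion → third in the bass = Fb.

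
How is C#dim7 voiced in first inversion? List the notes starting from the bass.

In root position, C#dim7 is C♯–E–G–B♭.
First inversion puts the third (E) in the bass.

E, G, B♭, C♯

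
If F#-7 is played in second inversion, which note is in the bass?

C#

F#-7 = F#–A–C#–E. Second inversion → fifth in the bass = C#.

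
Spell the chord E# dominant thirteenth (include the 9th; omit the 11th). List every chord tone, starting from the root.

E-sharp – G-double-sharp – B-sharp – D-sharp – F-double-sharp – C-double-sharp

Root E-sharp, quality dominant thirteenth:
Root: E-sharp
Major 3rd (3rd): G-double-sharp
Perfect 5th (5th): B-sharp
Minor 7th (7th): D-sharp
Major 9th (9th): F-double-sharp
Major 13th (13th): C-double-sharp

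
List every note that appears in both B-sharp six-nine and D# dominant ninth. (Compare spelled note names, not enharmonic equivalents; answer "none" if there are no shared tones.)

F-double-sharp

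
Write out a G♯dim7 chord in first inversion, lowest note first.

B D F G♯

In root position, G♯dim7 is G♯–B–D–F.
First inversion puts the third (B) in the bass.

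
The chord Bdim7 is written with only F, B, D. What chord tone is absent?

Ab

Bdim7 = B, D, F, Ab. The voicing lacks the 7th (diminished 7th), Ab.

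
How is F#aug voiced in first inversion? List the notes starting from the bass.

A# C## F#

In root position, F#aug is F#–A#–C##.
First inversion puts the third (A#) in the bass.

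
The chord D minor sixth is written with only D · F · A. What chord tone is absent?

B

The full D minor sixth chord is D, F, A, B.
Comparing with the voicing, the major 6th (6th) — B — is absent.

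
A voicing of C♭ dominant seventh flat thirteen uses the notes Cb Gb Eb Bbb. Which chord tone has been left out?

C♭ dominant seventh flat thirteen = Cb, Eb, Gb, Bbb, Abb. The voicing lacks the 13th (minor 13th), Abb.

Abb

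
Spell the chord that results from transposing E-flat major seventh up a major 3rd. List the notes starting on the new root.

G B D F#

Transposed root: Eb → G (major 3rd up). So we spell G major seventh:
G — root
B — major 3rd
D — perfect 5th
F# — major 7th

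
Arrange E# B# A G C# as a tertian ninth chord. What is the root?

A

Stacking in thirds gives A – C# – E# – G – B#, so A is the root — A dominant seventh sharp nine sharp five.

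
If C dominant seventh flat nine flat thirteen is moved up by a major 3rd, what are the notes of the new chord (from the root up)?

E – G# – B – D – F – C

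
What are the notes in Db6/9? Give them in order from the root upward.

Db, F, Ab, Bb, Eb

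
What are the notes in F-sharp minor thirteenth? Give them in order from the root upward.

F-sharp, A, C-sharp, E, G-sharp, B, D-sharp

Root F-sharp, quality minor thirteenth:
Root: F-sharp
Minor 3rd (3rd): A
Perfect 5th (5th): C-sharp
Minor 7th (7th): E
Major 9th (9th): G-sharp
Perfect 11th (11th): B
Major 13th (13th): D-sharp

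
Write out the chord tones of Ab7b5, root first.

Ab, C, Ebb, Gb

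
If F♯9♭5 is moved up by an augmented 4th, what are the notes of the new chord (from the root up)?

Transposed root: F# → B# (augmented 4th up). So we spell B# dominant ninth flat five:
Root: B#
Major 3rd (3rd): D##
Diminished 5th (5th): F#
Minor 7th (7th): A#
Major 9th (9th): C##

B#, D##, F#, A#, C##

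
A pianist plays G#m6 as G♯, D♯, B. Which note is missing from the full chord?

The full G#m6 chord is G♯, B, D♯, E♯.
Comparing with the voicing, the major 6th (6th) — E♯ — is absent.

E♯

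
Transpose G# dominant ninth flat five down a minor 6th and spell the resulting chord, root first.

B#, D##, F#, A#, C##

A minor 6th down from G# is B#, so the new chord is B# dominant ninth flat five.
root → B#
3rd (major 3rd) → D##
5th (diminished 5th) → F#
7th (minor 7th) → A#
9th (major 9th) → C##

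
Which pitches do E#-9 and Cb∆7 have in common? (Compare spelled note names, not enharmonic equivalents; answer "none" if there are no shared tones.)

none

E#-9: E♯ G♯ B♯ D♯ F𝄪
Cb∆7: C♭ E♭ G♭ B♭
Common to both → none.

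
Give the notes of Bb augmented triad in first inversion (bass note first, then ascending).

D – F# – Bb

Bb augmented triad = Bb–D–F#; first inversion → third (D) lowest.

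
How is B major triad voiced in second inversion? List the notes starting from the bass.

In root position, B major triad is B–D#–F#.
Second inversion puts the fifth (F#) in the bass.

F# – B – D#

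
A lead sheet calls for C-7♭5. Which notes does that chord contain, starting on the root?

Root C, quality half-diminished seventh:
Root: C
Minor 3rd (3rd): Eb
Diminished 5th (5th): Gb
Minor 7th (7th): Bb

C, Eb, Gb, Bb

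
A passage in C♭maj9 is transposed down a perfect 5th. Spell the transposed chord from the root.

Fb, Ab, Cb, Eb, Gb

A perfect 5th down from Cb is Fb, so the new chord is Fb major ninth.
- root: Fb
- major 3rd: Ab
- perfect 5th: Cb
- major 7th: Eb
- major 9th: Gb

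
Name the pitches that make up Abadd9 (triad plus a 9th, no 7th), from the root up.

A♭, C, E♭, B♭

Abadd9: added-ninth on A♭.
Root: A♭
Major 3rd (3rd): C
Perfect 5th (5th): E♭
Major 9th (9th): B♭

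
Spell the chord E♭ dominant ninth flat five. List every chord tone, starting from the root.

E♭, G, B𝄫, D♭, F

Root E♭, quality dominant ninth flat five:
E♭ — root
G — major 3rd
B𝄫 — diminished 5th
D♭ — minor 7th
F — major 9th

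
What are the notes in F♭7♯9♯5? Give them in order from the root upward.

Root Fb, quality dominant seventh sharp nine sharp five:
root → Fb
3rd (major 3rd) → Ab
5th (augmented 5th) → C
7th (minor 7th) → Ebb
9th (augmented 9th) → G

Fb  Ab  C  Ebb  G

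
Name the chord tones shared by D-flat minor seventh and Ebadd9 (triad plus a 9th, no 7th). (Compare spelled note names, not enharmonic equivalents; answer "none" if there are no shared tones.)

D-flat minor seventh = Db, Fb, Ab, Cb.
Ebadd9 = Eb, G, Bb, F.
Shared: none.

none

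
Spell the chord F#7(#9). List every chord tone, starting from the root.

F#7(#9) is a dominant seventh sharp nine built on F#.
F# — root
A# — major 3rd
C# — perfect 5th
E — minor 7th
G## — augmented 9th

F# – A# – C# – E – G##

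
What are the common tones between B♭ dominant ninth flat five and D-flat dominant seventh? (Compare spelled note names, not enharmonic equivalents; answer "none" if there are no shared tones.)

B♭ dominant ninth flat five = B-flat, D, F-flat, A-flat, C.
D-flat dominant seventh = D-flat, F, A-flat, C-flat.
Shared: A-flat.

A-flat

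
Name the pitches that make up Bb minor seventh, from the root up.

Bb  Db  F  Ab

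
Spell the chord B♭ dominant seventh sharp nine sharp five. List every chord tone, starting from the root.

B♭ dominant seventh sharp nine sharp five is a dominant seventh sharp nine sharp five built on Bb.
Root: Bb
Major 3rd (3rd): D
Augmented 5th (5th): F#
Minor 7th (7th): Ab
Augmented 9th (9th): C#

Bb D F# Ab C#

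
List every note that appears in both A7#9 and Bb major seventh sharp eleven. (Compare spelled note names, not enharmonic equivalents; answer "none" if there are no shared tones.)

A7#9 = A, C#, E, G, B#.
Bb major seventh sharp eleven = Bb, D, F, A, E.
Shared: A, E.

A, E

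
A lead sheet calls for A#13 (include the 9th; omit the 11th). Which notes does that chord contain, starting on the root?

A♯ – C𝄪 – E♯ – G♯ – B♯ – F𝄪

Root A♯, quality dominant thirteenth:
Root: A♯
Major 3rd (3rd): C𝄪
Perfect 5th (5th): E♯
Minor 7th (7th): G♯
Major 9th (9th): B♯
Major 13th (13th): F𝄪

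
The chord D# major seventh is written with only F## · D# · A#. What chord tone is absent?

C##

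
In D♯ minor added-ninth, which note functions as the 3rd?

D♯ minor added-ninth is built on D-sharp; its 3rd is a minor 3rd above the root.
A third above D uses the letter F, and the minor 3rd above D-sharp is F-sharp.

F-sharp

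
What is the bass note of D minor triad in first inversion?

F

D minor triad in root position is D–F–A.
First inversion places the third in the bass, which is F.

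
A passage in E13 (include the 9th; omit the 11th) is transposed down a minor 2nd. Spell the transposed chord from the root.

E down a minor 2nd → D#. New chord: D# dominant thirteenth.
- root: D#
- major 3rd: F##
- perfect 5th: A#
- minor 7th: C#
- major 9th: E#
- major 13th: B#

D# – F## – A# – C# – E# – B#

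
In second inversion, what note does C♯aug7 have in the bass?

G𝄪

C♯aug7 in root position is C♯–E♯–G𝄪–B.
Second inversion places the fifth in the bass, which is G𝄪.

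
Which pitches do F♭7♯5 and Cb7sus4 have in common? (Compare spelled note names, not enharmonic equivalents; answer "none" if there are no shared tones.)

F♭7♯5 = Fb, Ab, C, Ebb.
Cb7sus4 = Cb, Fb, Gb, Bbb.
Shared: Fb.

Fb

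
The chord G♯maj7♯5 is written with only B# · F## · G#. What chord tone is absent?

The full G♯maj7♯5 chord is G#, B#, D##, F##.
Comparing with the voicing, the augmented 5th (5th) — D## — is absent.

D##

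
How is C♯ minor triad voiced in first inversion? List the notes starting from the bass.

E  G#  C#

In root position, C♯ minor triad is C#–E–G#.
First inversion puts the third (E) in the bass.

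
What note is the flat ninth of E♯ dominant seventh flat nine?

E♯ dominant seventh flat nine is built on E#; its 9th is a minor 9th above the root.
A second above E uses the letter F, and the minor 9th above E# is F#.

F#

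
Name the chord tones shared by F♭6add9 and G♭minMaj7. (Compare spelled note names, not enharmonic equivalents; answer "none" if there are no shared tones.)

D♭  G♭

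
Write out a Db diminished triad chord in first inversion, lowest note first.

In root position, Db diminished triad is Db–Fb–Abb.
First inversion puts the third (Fb) in the bass.

Fb  Abb  Db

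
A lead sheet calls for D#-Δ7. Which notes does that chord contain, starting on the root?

D#-Δ7: minor-major seventh on D#.
root → D#
3rd (minor 3rd) → F#
5th (perfect 5th) → A#
7th (major 7th) → C##

D# F# A# C##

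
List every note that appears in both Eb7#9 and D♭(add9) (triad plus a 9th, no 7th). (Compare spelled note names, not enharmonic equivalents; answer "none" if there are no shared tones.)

Eb7#9 = E♭, G, B♭, D♭, F♯.
D♭(add9) = D♭, F, A♭, E♭.
Shared: E♭, D♭.

E♭  D♭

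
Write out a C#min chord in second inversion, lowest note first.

G# – C# – E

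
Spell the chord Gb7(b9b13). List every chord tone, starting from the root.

Gb, Bb, Db, Fb, Abb, Ebb

Root Gb, quality dominant seventh flat nine flat thirteen:
- root: Gb
- major 3rd: Bb
- perfect 5th: Db
- minor 7th: Fb
- minor 9th: Abb
- minor 13th: Ebb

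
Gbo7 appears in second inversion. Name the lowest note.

Dbb

Gbo7 in root position is Gb–Bbb–Dbb–Fbb.
Second inversion places the fifth in the bass, which is Dbb.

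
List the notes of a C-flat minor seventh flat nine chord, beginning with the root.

C-flat E-double-flat G-flat B-double-flat D-double-flat

C-flat minor seventh flat nine: minor seventh flat nine on C-flat.
root → C-flat
3rd (minor 3rd) → E-double-flat
5th (perfect 5th) → G-flat
7th (minor 7th) → B-double-flat
9th (minor 9th) → D-double-flat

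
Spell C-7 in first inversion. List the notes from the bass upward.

Eb  G  Bb  C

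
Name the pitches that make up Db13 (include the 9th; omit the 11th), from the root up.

D♭, F, A♭, C♭, E♭, B♭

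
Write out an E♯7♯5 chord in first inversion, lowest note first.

G𝄪, B𝄪, D♯, E♯

In root position, E♯7♯5 is E♯–G𝄪–B𝄪–D♯.
First inversion puts the third (G𝄪) in the bass.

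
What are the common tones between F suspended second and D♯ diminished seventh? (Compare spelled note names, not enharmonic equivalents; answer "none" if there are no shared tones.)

C

F suspended second = F, G, C.
D♯ diminished seventh = D-sharp, F-sharp, A, C.
Shared: C.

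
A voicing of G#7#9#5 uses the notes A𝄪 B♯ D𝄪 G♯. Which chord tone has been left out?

The full G#7#9#5 chord is G♯, B♯, D𝄪, F♯, A𝄪.
Comparing with the voicing, the minor 7th (7th) — F♯ — is absent.

F♯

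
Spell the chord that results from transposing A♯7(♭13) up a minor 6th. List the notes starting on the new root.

F# – A# – C# – E – D

Transposed root: A# → F# (minor 6th up). So we spell F# dominant seventh flat thirteen:
root → F#
3rd (major 3rd) → A#
5th (perfect 5th) → C#
7th (minor 7th) → E
13th (minor 13th) → D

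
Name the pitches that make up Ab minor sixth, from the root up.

Ab – Cb – Eb – F

Ab minor sixth is a minor sixth built on Ab.
- root: Ab
- minor 3rd: Cb
- perfect 5th: Eb
- major 6th: F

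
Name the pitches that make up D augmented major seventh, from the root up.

D, F-sharp, A-sharp, C-sharp

D augmented major seventh: augmented major seventh on D.
- root: D
- major 3rd: F-sharp
- augmented 5th: A-sharp
- major 7th: C-sharp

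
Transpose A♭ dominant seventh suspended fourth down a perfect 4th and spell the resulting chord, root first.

Eb Ab Bb Db

Ab down a perfect 4th → Eb. New chord: Eb dominant seventh suspended fourth.
Root: Eb
Perfect 4th (4th): Ab
Perfect 5th (5th): Bb
Minor 7th (7th): Db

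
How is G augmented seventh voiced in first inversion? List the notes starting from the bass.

B D-sharp F G

In root position, G augmented seventh is G–B–D-sharp–F.
First inversion puts the third (B) in the bass.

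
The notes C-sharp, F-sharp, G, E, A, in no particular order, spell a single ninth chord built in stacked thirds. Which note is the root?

F-sharp

Stacking in thirds gives F-sharp – A – C-sharp – E – G, so F-sharp is the root — F-sharp minor seventh flat nine.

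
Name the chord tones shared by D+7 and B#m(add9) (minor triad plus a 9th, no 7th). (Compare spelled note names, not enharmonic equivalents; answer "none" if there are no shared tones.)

none

D+7: D F# A# C
B#m(add9): B# D# F## C##
Common to both → none.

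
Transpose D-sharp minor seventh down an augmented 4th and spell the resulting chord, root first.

D-sharp down an augmented 4th → A. New chord: A minor seventh.
Root: A
Minor 3rd (3rd): C
Perfect 5th (5th): E
Minor 7th (7th): G

A, C, E, G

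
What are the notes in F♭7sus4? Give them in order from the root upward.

F♭7sus4 is a dominant seventh suspended fourth built on Fb.
root → Fb
4th (perfect 4th) → Bbb
5th (perfect 5th) → Cb
7th (minor 7th) → Ebb

Fb Bbb Cb Ebb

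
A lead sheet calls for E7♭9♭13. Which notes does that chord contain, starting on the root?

E7♭9♭13 is a dominant seventh flat nine flat thirteen built on E.
- root: E
- major 3rd: G#
- perfect 5th: B
- minor 7th: D
- minor 9th: F
- minor 13th: C

E – G# – B – D – F – C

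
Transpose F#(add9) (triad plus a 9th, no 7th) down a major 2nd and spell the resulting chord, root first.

A major 2nd down from F♯ is E, so the new chord is E added-ninth.
root → E
3rd (major 3rd) → G♯
5th (perfect 5th) → B
9th (major 9th) → F♯

E, G♯, B, F♯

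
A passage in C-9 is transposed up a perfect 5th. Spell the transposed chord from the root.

C up a perfect 5th → G. New chord: G minor ninth.
Root: G
Minor 3rd (3rd): B♭
Perfect 5th (5th): D
Minor 7th (7th): F
Major 9th (9th): A

G, B♭, D, F, A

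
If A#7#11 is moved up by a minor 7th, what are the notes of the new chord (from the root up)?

Transposed root: A♯ → G♯ (minor 7th up). So we spell G♯ dominant seventh sharp eleven:
G♯ — root
B♯ — major 3rd
D♯ — perfect 5th
F♯ — minor 7th
C𝄪 — augmented 11th

G♯, B♯, D♯, F♯, C𝄪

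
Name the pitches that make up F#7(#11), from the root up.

F#7(#11): dominant seventh sharp eleven on F#.
- root: F#
- major 3rd: A#
- perfect 5th: C#
- minor 7th: E
- augmented 11th: B#

F#, A#, C#, E, B#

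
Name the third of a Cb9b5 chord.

Eb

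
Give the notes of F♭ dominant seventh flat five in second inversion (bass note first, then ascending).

C-double-flat E-double-flat F-flat A-flat

In root position, F♭ dominant seventh flat five is F-flat–A-flat–C-double-flat–E-double-flat.
Second inversion puts the fifth (C-double-flat) in the bass.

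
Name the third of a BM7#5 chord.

D#

Root of BM7#5 = B. The 3rd is a major 3rd: B up a major 3rd → D#.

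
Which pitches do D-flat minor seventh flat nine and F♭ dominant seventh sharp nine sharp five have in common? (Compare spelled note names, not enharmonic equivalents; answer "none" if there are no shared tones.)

F-flat, A-flat, E-double-flat

D-flat minor seventh flat nine: D-flat F-flat A-flat C-flat E-double-flat
F♭ dominant seventh sharp nine sharp five: F-flat A-flat C E-double-flat G
Common to both → F-flat, A-flat, E-double-flat.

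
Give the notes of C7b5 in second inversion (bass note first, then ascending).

C7b5 = C–E–Gb–Bb; second inversion → fifth (Gb) lowest.

Gb, Bb, C, E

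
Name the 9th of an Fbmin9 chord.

Gb

Fbmin9 is built on Fb; its 9th is a major 9th above the root.
A second above F uses the letter G, and the major 9th above Fb is Gb.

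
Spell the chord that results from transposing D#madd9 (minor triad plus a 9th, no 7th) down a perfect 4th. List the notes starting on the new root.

A perfect 4th down from D# is A#, so the new chord is A# minor added-ninth.
A# — root
C# — minor 3rd
E# — perfect 5th
B# — major 9th

A# C# E# B#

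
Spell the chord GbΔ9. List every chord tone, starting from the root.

GbΔ9: major ninth on Gb.
root → Gb
3rd (major 3rd) → Bb
5th (perfect 5th) → Db
7th (major 7th) → F
9th (major 9th) → Ab

Gb – Bb – Db – F – Ab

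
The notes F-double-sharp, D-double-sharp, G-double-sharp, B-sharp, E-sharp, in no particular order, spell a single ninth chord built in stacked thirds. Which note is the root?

E-sharp

Stacking in thirds gives E-sharp – G-double-sharp – B-sharp – D-double-sharp – F-double-sharp, so E-sharp is the root — E-sharp major ninth.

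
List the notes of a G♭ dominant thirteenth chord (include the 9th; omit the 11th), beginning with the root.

G-flat, B-flat, D-flat, F-flat, A-flat, E-flat

Root G-flat, quality dominant thirteenth:
Root: G-flat
Major 3rd (3rd): B-flat
Perfect 5th (5th): D-flat
Minor 7th (7th): F-flat
Major 9th (9th): A-flat
Major 13th (13th): E-flat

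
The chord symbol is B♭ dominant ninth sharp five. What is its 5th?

Root of B♭ dominant ninth sharp five = B-flat. The 5th is an augmented 5th: B-flat up an augmented 5th → F-sharp.

F-sharp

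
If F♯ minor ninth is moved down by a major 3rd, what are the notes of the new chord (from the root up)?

Transposed root: F-sharp → D (major 3rd down). So we spell D minor ninth:
D — root
F — minor 3rd
A — perfect 5th
C — minor 7th
E — major 9th

D F A C E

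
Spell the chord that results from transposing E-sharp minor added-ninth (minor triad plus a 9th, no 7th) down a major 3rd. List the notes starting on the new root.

A major 3rd down from E-sharp is C-sharp, so the new chord is C-sharp minor added-ninth.
root → C-sharp
3rd (minor 3rd) → E
5th (perfect 5th) → G-sharp
9th (major 9th) → D-sharp

C-sharp, E, G-sharp, D-sharp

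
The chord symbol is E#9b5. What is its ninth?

E#9b5 is built on E#; its 9th is a major 9th above the root.
A second above E uses the letter F, and the major 9th above E# is F##.

F##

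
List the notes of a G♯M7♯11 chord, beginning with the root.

G♯M7♯11 is a major seventh sharp eleven built on G#.
- root: G#
- major 3rd: B#
- perfect 5th: D#
- major 7th: F##
- augmented 11th: C##

G# – B# – D# – F## – C##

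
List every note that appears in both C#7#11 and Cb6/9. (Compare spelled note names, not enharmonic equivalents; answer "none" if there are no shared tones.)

none

C#7#11: C# E# G# B F##
Cb6/9: Cb Eb Gb Ab Db
Common to both → none.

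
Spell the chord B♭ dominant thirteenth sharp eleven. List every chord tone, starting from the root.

B-flat D F A-flat C E G

Root B-flat, quality dominant thirteenth sharp eleven:
Root: B-flat
Major 3rd (3rd): D
Perfect 5th (5th): F
Minor 7th (7th): A-flat
Major 9th (9th): C
Augmented 11th (11th): E
Major 13th (13th): G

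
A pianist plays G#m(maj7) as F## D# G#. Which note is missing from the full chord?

B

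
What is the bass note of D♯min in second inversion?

A♯

D♯min in root position is D♯–F♯–A♯.
Second inversion places the fifth in the bass, which is A♯.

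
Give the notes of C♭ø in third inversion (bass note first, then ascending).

Bbb Cb Ebb Gbb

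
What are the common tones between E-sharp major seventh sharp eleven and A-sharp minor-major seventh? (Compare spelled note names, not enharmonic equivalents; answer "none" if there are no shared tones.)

E-sharp G-double-sharp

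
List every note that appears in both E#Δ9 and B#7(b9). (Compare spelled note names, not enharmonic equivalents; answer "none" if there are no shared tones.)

B#, D##, F##

E#Δ9 = E#, G##, B#, D##, F##.
B#7(b9) = B#, D##, F##, A#, C#.
Shared: B#, D##, F##.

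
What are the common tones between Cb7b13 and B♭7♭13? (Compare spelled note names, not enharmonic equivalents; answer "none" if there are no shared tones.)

Gb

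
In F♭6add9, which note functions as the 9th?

Gb

Root of F♭6add9 = Fb. The 9th is a major 9th: Fb up a major 9th → Gb.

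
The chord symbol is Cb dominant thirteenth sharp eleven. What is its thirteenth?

Root of Cb dominant thirteenth sharp eleven = Cb. The 13th is a major 13th: Cb up a major 13th → Ab.

Ab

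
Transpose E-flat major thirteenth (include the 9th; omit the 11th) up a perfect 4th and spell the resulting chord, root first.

A-flat, C, E-flat, G, B-flat, F

A perfect 4th up from E-flat is A-flat, so the new chord is A-flat major thirteenth.
A-flat — root
C — major 3rd
E-flat — perfect 5th
G — major 7th
B-flat — major 9th
F — major 13th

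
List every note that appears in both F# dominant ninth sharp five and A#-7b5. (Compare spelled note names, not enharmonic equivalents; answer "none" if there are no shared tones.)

A#  E  G#

F# dominant ninth sharp five: F# A# C## E G#
A#-7b5: A# C# E G#
Common to both → A#, E, G#.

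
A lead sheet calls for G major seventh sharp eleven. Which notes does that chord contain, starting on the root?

G major seventh sharp eleven: major seventh sharp eleven on G.
Root: G
Major 3rd (3rd): B
Perfect 5th (5th): D
Major 7th (7th): F-sharp
Augmented 11th (11th): C-sharp

G  B  D  F-sharp  C-sharp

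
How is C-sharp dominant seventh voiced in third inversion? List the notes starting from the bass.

In root position, C-sharp dominant seventh is C-sharp–E-sharp–G-sharp–B.
Third inversion puts the seventh (B) in the bass.

B, C-sharp, E-sharp, G-sharp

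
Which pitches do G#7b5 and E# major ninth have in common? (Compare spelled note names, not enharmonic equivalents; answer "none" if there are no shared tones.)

B#

G#7b5 = G#, B#, D, F#.
E# major ninth = E#, G##, B#, D##, F##.
Shared: B#.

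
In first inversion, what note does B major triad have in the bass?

D#

B major triad = B–D#–F#. First inversion → third in the bass = D#.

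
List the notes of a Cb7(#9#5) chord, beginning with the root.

Cb Eb G Bbb D

Root Cb, quality dominant seventh sharp nine sharp five:
Cb — root
Eb — major 3rd
G — augmented 5th
Bbb — minor 7th
D — augmented 9th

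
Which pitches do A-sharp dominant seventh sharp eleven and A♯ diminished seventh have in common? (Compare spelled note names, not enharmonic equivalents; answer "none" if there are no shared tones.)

A-sharp

A-sharp dominant seventh sharp eleven: A-sharp C-double-sharp E-sharp G-sharp D-double-sharp
A♯ diminished seventh: A-sharp C-sharp E G
Common to both → A-sharp.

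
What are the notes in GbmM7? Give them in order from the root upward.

Root G♭, quality minor-major seventh:
G♭ — root
B𝄫 — minor 3rd
D♭ — perfect 5th
F — major 7th

G♭  B𝄫  D♭  F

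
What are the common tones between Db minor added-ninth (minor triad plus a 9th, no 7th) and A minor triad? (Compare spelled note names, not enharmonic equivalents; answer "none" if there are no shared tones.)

none

Db minor added-ninth: D-flat F-flat A-flat E-flat
A minor triad: A C E
Common to both → none.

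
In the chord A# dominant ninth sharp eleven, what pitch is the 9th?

B-sharp

A# dominant ninth sharp eleven is built on A-sharp; its 9th is a major 9th above the root.
A second above A uses the letter B, and the major 9th above A-sharp is B-sharp.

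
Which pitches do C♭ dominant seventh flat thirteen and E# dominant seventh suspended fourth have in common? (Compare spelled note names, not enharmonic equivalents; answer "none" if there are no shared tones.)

C♭ dominant seventh flat thirteen: C-flat E-flat G-flat B-double-flat A-double-flat
E# dominant seventh suspended fourth: E-sharp A-sharp B-sharp D-sharp
Common to both → none.

none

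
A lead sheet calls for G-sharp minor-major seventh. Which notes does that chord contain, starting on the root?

Root G-sharp, quality minor-major seventh:
root → G-sharp
3rd (minor 3rd) → B
5th (perfect 5th) → D-sharp
7th (major 7th) → F-double-sharp

G-sharp B D-sharp F-double-sharp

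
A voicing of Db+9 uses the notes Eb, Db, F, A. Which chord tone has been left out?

The full Db+9 chord is Db, F, A, Cb, Eb.
Comparing with the voicing, the minor 7th (7th) — Cb — is absent.

Cb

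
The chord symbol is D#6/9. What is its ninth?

Root of D#6/9 = D#. The 9th is a major 9th: D# up a major 9th → E#.

E#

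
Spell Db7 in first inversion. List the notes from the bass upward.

Db7 = Db–F–Ab–Cb; first inversion → third (F) lowest.

F – Ab – Cb – Db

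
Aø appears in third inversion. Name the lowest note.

Aø = A–C–Eb–G. Third inversion → seventh in the bass = G.

G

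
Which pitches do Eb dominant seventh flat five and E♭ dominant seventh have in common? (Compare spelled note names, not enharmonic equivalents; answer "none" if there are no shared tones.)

Eb dominant seventh flat five: Eb G Bbb Db
E♭ dominant seventh: Eb G Bb Db
Common to both → Eb, G, Db.

Eb – G – Db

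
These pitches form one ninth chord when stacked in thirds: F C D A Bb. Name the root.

Bb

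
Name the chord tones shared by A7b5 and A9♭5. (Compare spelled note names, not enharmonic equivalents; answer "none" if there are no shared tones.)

A, C#, Eb, G

A7b5 = A, C#, Eb, G.
A9♭5 = A, C#, Eb, G, B.
Shared: A, C#, Eb, G.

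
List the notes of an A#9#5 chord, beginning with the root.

A#9#5 is a dominant ninth sharp five built on A♯.
- root: A♯
- major 3rd: C𝄪
- augmented 5th: E𝄪
- minor 7th: G♯
- major 9th: B♯

A♯, C𝄪, E𝄪, G♯, B♯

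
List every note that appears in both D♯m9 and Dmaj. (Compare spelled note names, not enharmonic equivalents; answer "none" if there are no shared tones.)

F#

D♯m9 = D#, F#, A#, C#, E#.
Dmaj = D, F#, A.
Shared: F#.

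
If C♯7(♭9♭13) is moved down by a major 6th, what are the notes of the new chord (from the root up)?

E – G# – B – D – F – C

Transposed root: C# → E (major 6th down). So we spell E dominant seventh flat nine flat thirteen:
root → E
3rd (major 3rd) → G#
5th (perfect 5th) → B
7th (minor 7th) → D
9th (minor 9th) → F
13th (minor 13th) → C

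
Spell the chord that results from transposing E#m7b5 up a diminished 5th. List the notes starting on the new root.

B  D  F  A

Transposed root: E# → B (diminished 5th up). So we spell B half-diminished seventh:
Root: B
Minor 3rd (3rd): D
Diminished 5th (5th): F
Minor 7th (7th): A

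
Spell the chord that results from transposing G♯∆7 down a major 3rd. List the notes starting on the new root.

E – G♯ – B – D♯

G♯ down a major 3rd → E. New chord: E major seventh.
Root: E
Major 3rd (3rd): G♯
Perfect 5th (5th): B
Major 7th (7th): D♯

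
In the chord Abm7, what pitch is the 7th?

Gb

Abm7 is built on Ab; its 7th is a minor 7th above the root.
A seventh above A uses the letter G, and the minor 7th above Ab is Gb.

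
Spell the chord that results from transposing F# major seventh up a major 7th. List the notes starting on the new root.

F-sharp up a major 7th → E-sharp. New chord: E-sharp major seventh.
root → E-sharp
3rd (major 3rd) → G-double-sharp
5th (perfect 5th) → B-sharp
7th (major 7th) → D-double-sharp

E-sharp – G-double-sharp – B-sharp – D-double-sharp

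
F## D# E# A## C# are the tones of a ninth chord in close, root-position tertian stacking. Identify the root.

D#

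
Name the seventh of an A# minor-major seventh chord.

G-double-sharp

Root of A# minor-major seventh = A-sharp. The 7th is a major 7th: A-sharp up a major 7th → G-double-sharp.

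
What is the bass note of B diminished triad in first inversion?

B diminished triad in root position is B–D–F.
First inversion places the third in the bass, which is D.

D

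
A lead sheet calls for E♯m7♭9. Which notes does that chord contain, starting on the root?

Root E#, quality minor seventh flat nine:
- root: E#
- minor 3rd: G#
- perfect 5th: B#
- minor 7th: D#
- minor 9th: F#

E#, G#, B#, D#, F#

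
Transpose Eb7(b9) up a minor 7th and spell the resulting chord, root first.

Db F Ab Cb Ebb

A minor 7th up from Eb is Db, so the new chord is Db dominant seventh flat nine.
root → Db
3rd (major 3rd) → F
5th (perfect 5th) → Ab
7th (minor 7th) → Cb
9th (minor 9th) → Ebb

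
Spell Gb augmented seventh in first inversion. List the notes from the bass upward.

In root position, Gb augmented seventh is Gb–Bb–D–Fb.
First inversion puts the third (Bb) in the bass.

Bb, D, Fb, Gb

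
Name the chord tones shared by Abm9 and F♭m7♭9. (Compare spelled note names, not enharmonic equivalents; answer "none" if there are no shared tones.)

Abm9 = Ab, Cb, Eb, Gb, Bb.
F♭m7♭9 = Fb, Abb, Cb, Ebb, Gbb.
Shared: Cb.

Cb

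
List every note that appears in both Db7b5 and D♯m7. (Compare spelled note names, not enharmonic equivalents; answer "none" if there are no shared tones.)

none

Db7b5: Db F Abb Cb
D♯m7: D# F# A# C#
Common to both → none.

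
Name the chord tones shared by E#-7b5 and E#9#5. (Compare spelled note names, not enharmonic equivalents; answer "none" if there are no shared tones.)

E#-7b5: E♯ G♯ B D♯
E#9#5: E♯ G𝄪 B𝄪 D♯ F𝄪
Common to both → E♯, D♯.

E♯ D♯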